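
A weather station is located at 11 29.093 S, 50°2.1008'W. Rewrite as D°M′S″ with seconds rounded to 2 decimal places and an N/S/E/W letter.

11°29′5.58″ S, 50°02′6.05″ W

Lat: 29.09300′ → 29′ and 0.09300 × 60 = 5.5800″
Longitude: fractional minutes 0.10080 × 60 = 6.0480″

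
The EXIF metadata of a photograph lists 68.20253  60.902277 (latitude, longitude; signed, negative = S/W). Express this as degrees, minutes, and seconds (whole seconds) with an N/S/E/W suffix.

Latitude: 0.202530° → 12.15180′; 0.15180 × 60 = 9.11″
Longitude: 0.902277 × 60 = 54.13662′ → 54′, remainder × 60 = 8.20″

68°12′9″ N, 60°54′8″ E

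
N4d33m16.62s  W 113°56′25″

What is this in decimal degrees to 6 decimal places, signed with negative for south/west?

Latitude: 4 + 33/60 + 16.62/3600 = 4.5546167
N ⇒ keep positive
λ: 56′ + 25″ = 56.41667′; 113 + 56.41667/60 = 113.9402778
hemisphere W, so the sign is −

4.554617, -113.940278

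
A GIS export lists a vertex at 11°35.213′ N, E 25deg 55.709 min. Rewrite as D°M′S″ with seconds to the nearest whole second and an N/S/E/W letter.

11°35′13″ N, 25°55′43″ E

Latitude: 35.21300′ → 35′ and 0.21300 × 60 = 12.78″
Longitude: fractional minutes 0.70900 × 60 = 42.54″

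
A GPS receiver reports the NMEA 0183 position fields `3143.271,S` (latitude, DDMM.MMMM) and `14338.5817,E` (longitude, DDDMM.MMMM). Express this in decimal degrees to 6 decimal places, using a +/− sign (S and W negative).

φ: degrees = first 2 digits = 31, minutes = 43.271; 31 + 43.271/60 = 31.7211833
S ⇒ negate
λ: split at 3 digits → 143° and 38.5817′; 143 + 38.5817/60 = 143.6430283
E ⇒ keep positive

-31.721183, 143.643028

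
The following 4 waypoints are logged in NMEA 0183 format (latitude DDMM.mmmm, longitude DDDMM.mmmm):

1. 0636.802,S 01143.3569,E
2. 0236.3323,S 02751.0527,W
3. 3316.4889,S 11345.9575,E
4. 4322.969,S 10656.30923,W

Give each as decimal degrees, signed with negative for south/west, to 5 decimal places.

Point 1:
  Lat: degrees = first 2 digits = 6, minutes = 36.802; 6 + 36.802/60 = 6.613367
  S ⇒ negate
  Longitude: degrees = first 3 digits = 11, minutes = 43.3569; 11 + 43.3569/60 = 11.722615
  E → positive
Point 2:
  Lat: split at 2 digits → 02° and 36.3323′; 2 + 36.3323/60 = 2.605538
  S → negative
  λ: degrees = first 3 digits = 27, minutes = 51.0527; 27 + 51.0527/60 = 27.850878
  hemisphere W, so the sign is −
Point 3:
  Lat: split at 2 digits → 33° and 16.4889′; 33 + 16.4889/60 = 33.274815
  hemisphere S, so the sign is −
  Longitude: degrees = first 3 digits = 113, minutes = 45.9575; 113 + 45.9575/60 = 113.765958
  E ⇒ keep positive
Point 4:
  Lat: degrees = first 2 digits = 43, minutes = 22.969; 43 + 22.969/60 = 43.382817
  S → negative
  λ: degrees = first 3 digits = 106, minutes = 56.30923; 106 + 56.30923/60 = 106.938487
  W ⇒ negate

1. -6.61337, 11.72262
2. -2.60554, -27.85088
3. -33.27482, 113.76596
4. -43.38282, -106.93849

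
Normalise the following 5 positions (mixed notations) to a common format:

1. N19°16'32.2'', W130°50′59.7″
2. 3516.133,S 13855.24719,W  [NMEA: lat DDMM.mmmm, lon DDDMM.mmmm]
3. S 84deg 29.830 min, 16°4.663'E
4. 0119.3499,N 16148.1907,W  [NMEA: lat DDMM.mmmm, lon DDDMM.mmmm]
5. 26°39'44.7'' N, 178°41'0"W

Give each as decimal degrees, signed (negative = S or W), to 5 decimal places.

1. 19.27561, -130.84992
2. -35.26888, -138.92079
3. -84.49717, 16.07772
4. 1.32250, -161.80318
5. 26.66242, -178.68333

Point 1:
  Latitude: 16′ + 32.2″ = 16.53667′; 19 + 16.53667/60 = 19.275611
  N → positive
  Lon: 50′ + 59.7″ = 50.99500′; 130 + 50.99500/60 = 130.849917
  hemisphere W, so the sign is −
Point 2:
  φ: degrees = first 2 digits = 35, minutes = 16.133; 35 + 16.133/60 = 35.268883
  S ⇒ negate
  λ: split at 3 digits → 138° and 55.24719′; 138 + 55.24719/60 = 138.920787
  W ⇒ negate
Point 3:
  φ: 29.83′ = 0.497167°; total 84.497167
  S ⇒ negate
  λ: 16 + 4.663/60 = 16.077717
  E → positive
Point 4:
  φ: split at 2 digits → 01° and 19.3499′; 1 + 19.3499/60 = 1.322498
  N → positive
  Longitude: split at 3 digits → 161° and 48.1907′; 161 + 48.1907/60 = 161.803178
  W → negative
Point 5:
  Latitude: 26° + 39/60 + 44.7/3600 = 26 + 0.650000 + 0.012417 = 26.662417
  N → positive
  λ: 178 + 41/60 + 0/3600 = 178.683333
  hemisphere W, so the sign is −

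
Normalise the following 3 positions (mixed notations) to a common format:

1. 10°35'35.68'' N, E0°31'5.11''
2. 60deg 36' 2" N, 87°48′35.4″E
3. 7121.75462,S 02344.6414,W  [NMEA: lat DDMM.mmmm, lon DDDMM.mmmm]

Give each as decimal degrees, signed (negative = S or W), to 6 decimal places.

Point 1:
  φ: 35′ + 35.68″ = 35.59467′; 10 + 35.59467/60 = 10.5932444
  N → positive
  λ: 0 + 31/60 + 5.11/3600 = 0.5180861
  E → positive
Point 2:
  φ: 36′ + 2″ = 36.03333′; 60 + 36.03333/60 = 60.6005556
  N ⇒ keep positive
  λ: 48′ + 35.4″ = 48.59000′; 87 + 48.59000/60 = 87.8098333
  E → positive
Point 3:
  φ: degrees = first 2 digits = 71, minutes = 21.75462; 71 + 21.75462/60 = 71.3625770
  hemisphere S, so the sign is −
  Lon: degrees = first 3 digits = 23, minutes = 44.6414; 23 + 44.6414/60 = 23.7440233
  W → negative

1. 10.593244, 0.518086
2. 60.600556, 87.809833
3. -71.362577, -23.744023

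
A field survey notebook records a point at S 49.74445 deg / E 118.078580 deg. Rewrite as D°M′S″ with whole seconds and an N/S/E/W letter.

49°44′40″ S, 118°04′43″ E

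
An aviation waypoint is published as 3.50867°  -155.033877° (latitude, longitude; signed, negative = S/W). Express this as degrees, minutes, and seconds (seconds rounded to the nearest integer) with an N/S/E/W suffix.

3°30′31″ N, 155°02′2″ W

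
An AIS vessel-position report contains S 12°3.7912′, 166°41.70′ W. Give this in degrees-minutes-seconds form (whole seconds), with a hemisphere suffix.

12°03′47″ S, 166°41′42″ W

φ: fractional minutes 0.79120 × 60 = 47.47″
Lon: 41.70000′ → 41′ and 0.70000 × 60 = 42.00″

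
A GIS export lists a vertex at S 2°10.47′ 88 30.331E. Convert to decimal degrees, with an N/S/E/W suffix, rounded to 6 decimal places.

φ: 2 + 10.47/60 = 2.1745000
Longitude: 88 + 30.331/60 = 88.5055167

2.174500° S, 88.505517° E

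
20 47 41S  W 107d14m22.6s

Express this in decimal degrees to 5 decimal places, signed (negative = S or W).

-20.79472, -107.23961

Latitude: 20° + 47/60 + 41/3600 = 20 + 0.783333 + 0.011389 = 20.794722
S ⇒ negate
λ: 107 + 14/60 + 22.6/3600 = 107.239611
W → negative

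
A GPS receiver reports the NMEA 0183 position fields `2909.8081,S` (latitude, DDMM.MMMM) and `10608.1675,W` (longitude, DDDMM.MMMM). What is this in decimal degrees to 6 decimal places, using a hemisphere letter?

Latitude: split at 2 digits → 29° and 9.8081′; 29 + 9.8081/60 = 29.1634683
Longitude: split at 3 digits → 106° and 8.1675′; 106 + 8.1675/60 = 106.1361250

29.163468° S, 106.136125° W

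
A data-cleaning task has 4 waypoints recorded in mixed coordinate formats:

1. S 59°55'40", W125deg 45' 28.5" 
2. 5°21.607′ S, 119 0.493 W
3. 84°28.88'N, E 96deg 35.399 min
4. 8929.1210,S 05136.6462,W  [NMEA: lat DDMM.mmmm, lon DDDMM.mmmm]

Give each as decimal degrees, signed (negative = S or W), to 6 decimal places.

1. -59.927778, -125.757917
2. -5.360117, -119.008217
3. 84.481333, 96.589983
4. -89.485350, -51.610770

Point 1:
  Latitude: 59° + 55/60 + 40/3600 = 59 + 0.916667 + 0.011111 = 59.9277778
  S → negative
  Lon: 45′ + 28.5″ = 45.47500′; 125 + 45.47500/60 = 125.7579167
  W → negative
Point 2:
  φ: 21.607′ = 0.360117°; total 5.3601167
  S → negative
  λ: 119 + 0.493/60 = 119.0082167
  W → negative
Point 3:
  Latitude: 28.88′ = 0.481333°; total 84.4813333
  N ⇒ keep positive
  Lon: 35.399′ = 0.589983°; total 96.5899833
  E → positive
Point 4:
  Latitude: degrees = first 2 digits = 89, minutes = 29.121; 89 + 29.121/60 = 89.4853500
  S → negative
  λ: split at 3 digits → 051° and 36.6462′; 51 + 36.6462/60 = 51.6107700
  W → negative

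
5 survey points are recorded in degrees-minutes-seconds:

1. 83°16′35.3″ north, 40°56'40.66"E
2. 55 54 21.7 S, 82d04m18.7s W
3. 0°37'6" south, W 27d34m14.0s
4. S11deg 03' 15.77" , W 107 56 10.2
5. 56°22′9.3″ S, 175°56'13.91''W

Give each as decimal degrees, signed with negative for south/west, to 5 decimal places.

Point 1:
  Latitude: 83 + 16/60 + 35.3/3600 = 83.276472
  N → positive
  λ: 40° + 56/60 + 40.66/3600 = 40 + 0.933333 + 0.011294 = 40.944628
  E → positive
Point 2:
  Latitude: 54′ + 21.7″ = 54.36167′; 55 + 54.36167/60 = 55.906028
  S ⇒ negate
  Longitude: 82 + 4/60 + 18.7/3600 = 82.071861
  W ⇒ negate
Point 3:
  Lat: 0 + 37/60 + 6/3600 = 0.618333
  S ⇒ negate
  Longitude: 27° + 34/60 + 14/3600 = 27 + 0.566667 + 0.003889 = 27.570556
  W → negative
Point 4:
  Lat: 11 + 3/60 + 15.77/3600 = 11.054381
  S → negative
  Longitude: 107 + 56/60 + 10.2/3600 = 107.936167
  W → negative
Point 5:
  Latitude: 22′ + 9.3″ = 22.15500′; 56 + 22.15500/60 = 56.369250
  hemisphere S, so the sign is −
  Longitude: 175 + 56/60 + 13.91/3600 = 175.937197
  hemisphere W, so the sign is −

1. 83.27647, 40.94463
2. -55.90603, -82.07186
3. -0.61833, -27.57056
4. -11.05438, -107.93617
5. -56.36925, -175.93720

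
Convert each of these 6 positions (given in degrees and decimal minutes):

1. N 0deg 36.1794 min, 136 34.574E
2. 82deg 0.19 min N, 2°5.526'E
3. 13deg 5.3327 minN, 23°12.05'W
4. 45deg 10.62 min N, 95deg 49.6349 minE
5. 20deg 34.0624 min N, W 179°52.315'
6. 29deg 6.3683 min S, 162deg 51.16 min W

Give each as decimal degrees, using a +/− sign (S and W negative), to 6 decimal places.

1. 0.602990, 136.576233
2. 82.003167, 2.092100
3. 13.088878, -23.200833
4. 45.177000, 95.827248
5. 20.567707, -179.871917
6. -29.106138, -162.852667

Point 1:
  φ: 36.1794′ = 0.602990°; total 0.6029900
  N ⇒ keep positive
  Longitude: 136 + 34.574/60 = 136.5762333
  E ⇒ keep positive
Point 2:
  Lat: 0.19′ = 0.003167°; total 82.0031667
  N → positive
  λ: 2 + 5.526/60 = 2.0921000
  E → positive
Point 3:
  φ: 13 + 5.3327/60 = 13.0888783
  N ⇒ keep positive
  Longitude: 23 + 12.05/60 = 23.2008333
  hemisphere W, so the sign is −
Point 4:
  Latitude: 10.62′ = 0.177000°; total 45.1770000
  N ⇒ keep positive
  λ: 49.6349′ = 0.827248°; total 95.8272483
  E → positive
Point 5:
  φ: 34.0624′ = 0.567707°; total 20.5677067
  N → positive
  λ: 179 + 52.315/60 = 179.8719167
  W → negative
Point 6:
  Latitude: 6.3683′ = 0.106138°; total 29.1061383
  hemisphere S, so the sign is −
  Lon: 162 + 51.16/60 = 162.8526667
  W → negative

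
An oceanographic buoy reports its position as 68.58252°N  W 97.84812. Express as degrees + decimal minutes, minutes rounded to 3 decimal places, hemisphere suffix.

68° 34.951′ N, 97° 50.887′ W

φ: fractional part 0.582520 → 34.95120 minutes
λ: 97° + 0.848120 × 60 = 97° 50.88720′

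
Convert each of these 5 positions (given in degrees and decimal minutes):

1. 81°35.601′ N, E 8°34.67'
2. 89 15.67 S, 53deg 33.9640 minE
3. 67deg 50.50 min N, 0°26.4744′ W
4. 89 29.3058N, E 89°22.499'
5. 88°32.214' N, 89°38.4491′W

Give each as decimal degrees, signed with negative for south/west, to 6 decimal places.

Point 1:
  Latitude: 35.601′ = 0.593350°; total 81.5933500
  N → positive
  Longitude: 8 + 34.67/60 = 8.5778333
  E ⇒ keep positive
Point 2:
  Lat: 15.67′ = 0.261167°; total 89.2611667
  hemisphere S, so the sign is −
  λ: 33.964′ = 0.566067°; total 53.5660667
  E ⇒ keep positive
Point 3:
  Latitude: 67 + 50.5/60 = 67.8416667
  N → positive
  Longitude: 0 + 26.4744/60 = 0.4412400
  W ⇒ negate
Point 4:
  φ: 29.3058′ = 0.488430°; total 89.4884300
  N → positive
  Longitude: 22.499′ = 0.374983°; total 89.3749833
  E → positive
Point 5:
  φ: 32.214′ = 0.536900°; total 88.5369000
  N ⇒ keep positive
  Longitude: 38.4491′ = 0.640818°; total 89.6408183
  W ⇒ negate

1. 81.593350, 8.577833
2. -89.261167, 53.566067
3. 67.841667, -0.441240
4. 89.488430, 89.374983
5. 88.536900, -89.640818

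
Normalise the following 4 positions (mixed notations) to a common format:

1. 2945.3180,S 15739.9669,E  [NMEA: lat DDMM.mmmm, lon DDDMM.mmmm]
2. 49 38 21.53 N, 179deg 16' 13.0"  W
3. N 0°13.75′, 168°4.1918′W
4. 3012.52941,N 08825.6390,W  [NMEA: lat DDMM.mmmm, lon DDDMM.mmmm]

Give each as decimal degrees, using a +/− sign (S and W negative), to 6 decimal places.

1. -29.755300, 157.666115
2. 49.639314, -179.270278
3. 0.229167, -168.069863
4. 30.208824, -88.427317

Point 1:
  Lat: split at 2 digits → 29° and 45.318′; 29 + 45.318/60 = 29.7553000
  S → negative
  Lon: split at 3 digits → 157° and 39.9669′; 157 + 39.9669/60 = 157.6661150
  E → positive
Point 2:
  Latitude: 49 + 38/60 + 21.53/3600 = 49.6393139
  N ⇒ keep positive
  Lon: 179 + 16/60 + 13/3600 = 179.2702778
  W ⇒ negate
Point 3:
  Lat: 13.75′ = 0.229167°; total 0.2291667
  N → positive
  Lon: 168 + 4.1918/60 = 168.0698633
  W ⇒ negate
Point 4:
  Lat: degrees = first 2 digits = 30, minutes = 12.52941; 30 + 12.52941/60 = 30.2088235
  N → positive
  λ: split at 3 digits → 088° and 25.639′; 88 + 25.639/60 = 88.4273167
  hemisphere W, so the sign is −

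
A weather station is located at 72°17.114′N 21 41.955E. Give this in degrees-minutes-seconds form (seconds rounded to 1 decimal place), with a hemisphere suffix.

72°17′6.8″ N, 21°41′57.3″ E

Latitude: 17.11400′ → 17′ and 0.11400 × 60 = 6.840″
Longitude: fractional minutes 0.95500 × 60 = 57.300″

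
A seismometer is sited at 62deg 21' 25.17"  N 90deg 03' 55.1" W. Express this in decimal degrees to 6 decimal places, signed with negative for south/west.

62.356992, -90.065306

φ: 62 + 21/60 + 25.17/3600 = 62.3569917
N → positive
Lon: 3′ + 55.1″ = 3.91833′; 90 + 3.91833/60 = 90.0653056
W → negative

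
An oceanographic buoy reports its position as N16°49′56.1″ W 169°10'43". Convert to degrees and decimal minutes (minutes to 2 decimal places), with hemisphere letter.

16° 49.94′ N, 169° 10.72′ W

Latitude: 49 + 56.1/60 = 49.9350′
λ: 10 + 43/60 = 10.7167′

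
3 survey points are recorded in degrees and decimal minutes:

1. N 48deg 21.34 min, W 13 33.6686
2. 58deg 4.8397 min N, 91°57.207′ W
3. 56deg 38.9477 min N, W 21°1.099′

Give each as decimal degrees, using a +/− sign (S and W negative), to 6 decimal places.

1. 48.355667, -13.561143
2. 58.080662, -91.953450
3. 56.649128, -21.018317

Point 1:
  φ: 48 + 21.34/60 = 48.3556667
  N ⇒ keep positive
  Longitude: 33.6686′ = 0.561143°; total 13.5611433
  W ⇒ negate
Point 2:
  Latitude: 58 + 4.8397/60 = 58.0806617
  N → positive
  λ: 91 + 57.207/60 = 91.9534500
  hemisphere W, so the sign is −
Point 3:
  φ: 56 + 38.9477/60 = 56.6491283
  N ⇒ keep positive
  λ: 21 + 1.099/60 = 21.0183167
  hemisphere W, so the sign is −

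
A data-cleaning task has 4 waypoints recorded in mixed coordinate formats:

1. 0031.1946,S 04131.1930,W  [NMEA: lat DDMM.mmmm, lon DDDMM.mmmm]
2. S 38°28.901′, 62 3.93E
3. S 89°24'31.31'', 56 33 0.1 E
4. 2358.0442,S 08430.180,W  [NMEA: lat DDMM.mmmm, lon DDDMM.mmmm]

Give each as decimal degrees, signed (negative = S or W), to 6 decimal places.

Point 1:
  Latitude: split at 2 digits → 00° and 31.1946′; 0 + 31.1946/60 = 0.5199100
  hemisphere S, so the sign is −
  Lon: split at 3 digits → 041° and 31.193′; 41 + 31.193/60 = 41.5198833
  W ⇒ negate
Point 2:
  Latitude: 38 + 28.901/60 = 38.4816833
  S → negative
  Lon: 62 + 3.93/60 = 62.0655000
  E → positive
Point 3:
  φ: 89 + 24/60 + 31.31/3600 = 89.4086972
  hemisphere S, so the sign is −
  λ: 56 + 33/60 + 0.1/3600 = 56.5500278
  E ⇒ keep positive
Point 4:
  Lat: split at 2 digits → 23° and 58.0442′; 23 + 58.0442/60 = 23.9674033
  S ⇒ negate
  Lon: split at 3 digits → 084° and 30.18′; 84 + 30.18/60 = 84.5030000
  W ⇒ negate

1. -0.519910, -41.519883
2. -38.481683, 62.065500
3. -89.408697, 56.550028
4. -23.967403, -84.503000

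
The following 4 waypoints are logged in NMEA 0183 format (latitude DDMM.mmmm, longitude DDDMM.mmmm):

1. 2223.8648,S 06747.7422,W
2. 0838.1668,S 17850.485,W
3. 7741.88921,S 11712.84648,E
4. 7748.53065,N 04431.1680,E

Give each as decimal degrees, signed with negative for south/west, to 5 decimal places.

1. -22.39775, -67.79570
2. -8.63611, -178.84142
3. -77.69815, 117.21411
4. 77.80884, 44.51947

Point 1:
  Lat: split at 2 digits → 22° and 23.8648′; 22 + 23.8648/60 = 22.397747
  S → negative
  Longitude: degrees = first 3 digits = 67, minutes = 47.7422; 67 + 47.7422/60 = 67.795703
  hemisphere W, so the sign is −
Point 2:
  Lat: degrees = first 2 digits = 8, minutes = 38.1668; 8 + 38.1668/60 = 8.636113
  S ⇒ negate
  λ: split at 3 digits → 178° and 50.485′; 178 + 50.485/60 = 178.841417
  W ⇒ negate
Point 3:
  Lat: split at 2 digits → 77° and 41.88921′; 77 + 41.88921/60 = 77.698154
  S → negative
  λ: split at 3 digits → 117° and 12.84648′; 117 + 12.84648/60 = 117.214108
  E ⇒ keep positive
Point 4:
  φ: degrees = first 2 digits = 77, minutes = 48.53065; 77 + 48.53065/60 = 77.808844
  N ⇒ keep positive
  λ: degrees = first 3 digits = 44, minutes = 31.168; 44 + 31.168/60 = 44.519467
  E → positive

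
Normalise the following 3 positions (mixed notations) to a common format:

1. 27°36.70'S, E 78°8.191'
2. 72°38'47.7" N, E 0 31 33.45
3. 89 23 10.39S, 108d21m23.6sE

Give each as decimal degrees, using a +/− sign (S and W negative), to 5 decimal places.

1. -27.61167, 78.13652
2. 72.64658, 0.52596
3. -89.38622, 108.35656

Point 1:
  Lat: 36.7′ = 0.611667°; total 27.611667
  hemisphere S, so the sign is −
  λ: 78 + 8.191/60 = 78.136517
  E ⇒ keep positive
Point 2:
  Latitude: 72° + 38/60 + 47.7/3600 = 72 + 0.633333 + 0.013250 = 72.646583
  N → positive
  Longitude: 0 + 31/60 + 33.45/3600 = 0.525958
  E ⇒ keep positive
Point 3:
  φ: 89 + 23/60 + 10.39/3600 = 89.386219
  S ⇒ negate
  λ: 21′ + 23.6″ = 21.39333′; 108 + 21.39333/60 = 108.356556
  E ⇒ keep positive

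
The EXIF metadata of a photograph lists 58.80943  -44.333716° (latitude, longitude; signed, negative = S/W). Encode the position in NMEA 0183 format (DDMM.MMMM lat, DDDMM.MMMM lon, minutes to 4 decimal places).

5848.5658,N / 04420.0230,W

φ: minutes = (58.809430 − 58) × 60 = 48.565800
Longitude is negative → W; |value| = 44.333716
Longitude: 44° + 0.333716 × 60 = 44° 20.022960′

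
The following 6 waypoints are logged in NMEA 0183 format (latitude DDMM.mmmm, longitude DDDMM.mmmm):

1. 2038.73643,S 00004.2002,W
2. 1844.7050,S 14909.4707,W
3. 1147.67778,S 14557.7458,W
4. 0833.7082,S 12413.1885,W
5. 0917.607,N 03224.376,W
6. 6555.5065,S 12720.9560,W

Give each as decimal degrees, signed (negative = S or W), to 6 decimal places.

Point 1:
  Latitude: split at 2 digits → 20° and 38.73643′; 20 + 38.73643/60 = 20.6456072
  S ⇒ negate
  λ: split at 3 digits → 000° and 4.2002′; 0 + 4.2002/60 = 0.0700033
  hemisphere W, so the sign is −
Point 2:
  Latitude: split at 2 digits → 18° and 44.705′; 18 + 44.705/60 = 18.7450833
  S ⇒ negate
  Lon: split at 3 digits → 149° and 9.4707′; 149 + 9.4707/60 = 149.1578450
  W ⇒ negate
Point 3:
  Latitude: degrees = first 2 digits = 11, minutes = 47.67778; 11 + 47.67778/60 = 11.7946297
  hemisphere S, so the sign is −
  Longitude: split at 3 digits → 145° and 57.7458′; 145 + 57.7458/60 = 145.9624300
  W → negative
Point 4:
  Lat: split at 2 digits → 08° and 33.7082′; 8 + 33.7082/60 = 8.5618033
  hemisphere S, so the sign is −
  λ: degrees = first 3 digits = 124, minutes = 13.1885; 124 + 13.1885/60 = 124.2198083
  W ⇒ negate
Point 5:
  Latitude: degrees = first 2 digits = 9, minutes = 17.607; 9 + 17.607/60 = 9.2934500
  N ⇒ keep positive
  λ: split at 3 digits → 032° and 24.376′; 32 + 24.376/60 = 32.4062667
  W ⇒ negate
Point 6:
  Lat: split at 2 digits → 65° and 55.5065′; 65 + 55.5065/60 = 65.9251083
  hemisphere S, so the sign is −
  λ: split at 3 digits → 127° and 20.956′; 127 + 20.956/60 = 127.3492667
  W → negative

1. -20.645607, -0.070003
2. -18.745083, -149.157845
3. -11.794630, -145.962430
4. -8.561803, -124.219808
5. 9.293450, -32.406267
6. -65.925108, -127.349267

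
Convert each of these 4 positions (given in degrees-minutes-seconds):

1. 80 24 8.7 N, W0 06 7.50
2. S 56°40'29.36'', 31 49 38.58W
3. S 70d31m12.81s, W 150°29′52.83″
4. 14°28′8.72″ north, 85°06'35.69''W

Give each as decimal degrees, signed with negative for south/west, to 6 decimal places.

1. 80.402417, -0.102083
2. -56.674822, -31.827383
3. -70.520225, -150.498008
4. 14.469089, -85.109914

Point 1:
  φ: 80° + 24/60 + 8.7/3600 = 80 + 0.400000 + 0.002417 = 80.4024167
  N → positive
  Longitude: 6′ + 7.5″ = 6.12500′; 0 + 6.12500/60 = 0.1020833
  hemisphere W, so the sign is −
Point 2:
  Lat: 40′ + 29.36″ = 40.48933′; 56 + 40.48933/60 = 56.6748222
  S ⇒ negate
  λ: 49′ + 38.58″ = 49.64300′; 31 + 49.64300/60 = 31.8273833
  W → negative
Point 3:
  Lat: 31′ + 12.81″ = 31.21350′; 70 + 31.21350/60 = 70.5202250
  hemisphere S, so the sign is −
  Longitude: 29′ + 52.83″ = 29.88050′; 150 + 29.88050/60 = 150.4980083
  W → negative
Point 4:
  Lat: 14 + 28/60 + 8.72/3600 = 14.4690889
  N → positive
  λ: 85° + 6/60 + 35.69/3600 = 85 + 0.100000 + 0.009914 = 85.1099139
  W → negative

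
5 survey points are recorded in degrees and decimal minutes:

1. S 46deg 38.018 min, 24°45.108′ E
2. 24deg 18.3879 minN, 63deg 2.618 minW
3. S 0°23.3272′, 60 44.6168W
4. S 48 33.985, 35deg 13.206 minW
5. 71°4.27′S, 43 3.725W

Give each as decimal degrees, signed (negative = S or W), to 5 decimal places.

1. -46.63363, 24.75180
2. 24.30647, -63.04363
3. -0.38879, -60.74361
4. -48.56642, -35.22010
5. -71.07117, -43.06208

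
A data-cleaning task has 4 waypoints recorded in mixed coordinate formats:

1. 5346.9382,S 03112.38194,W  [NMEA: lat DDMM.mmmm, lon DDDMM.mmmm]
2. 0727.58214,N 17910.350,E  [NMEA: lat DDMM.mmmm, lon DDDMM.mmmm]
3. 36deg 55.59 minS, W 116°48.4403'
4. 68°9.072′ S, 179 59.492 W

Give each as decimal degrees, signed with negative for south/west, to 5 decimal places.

1. -53.78230, -31.20637
2. 7.45970, 179.17250
3. -36.92650, -116.80734
4. -68.15120, -179.99153

Point 1:
  Lat: split at 2 digits → 53° and 46.9382′; 53 + 46.9382/60 = 53.782303
  S ⇒ negate
  Longitude: degrees = first 3 digits = 31, minutes = 12.38194; 31 + 12.38194/60 = 31.206366
  W ⇒ negate
Point 2:
  Latitude: degrees = first 2 digits = 7, minutes = 27.58214; 7 + 27.58214/60 = 7.459702
  N → positive
  Longitude: split at 3 digits → 179° and 10.35′; 179 + 10.35/60 = 179.172500
  E ⇒ keep positive
Point 3:
  Lat: 36 + 55.59/60 = 36.926500
  S → negative
  λ: 116 + 48.4403/60 = 116.807338
  hemisphere W, so the sign is −
Point 4:
  Latitude: 9.072′ = 0.151200°; total 68.151200
  hemisphere S, so the sign is −
  λ: 59.492′ = 0.991533°; total 179.991533
  W ⇒ negate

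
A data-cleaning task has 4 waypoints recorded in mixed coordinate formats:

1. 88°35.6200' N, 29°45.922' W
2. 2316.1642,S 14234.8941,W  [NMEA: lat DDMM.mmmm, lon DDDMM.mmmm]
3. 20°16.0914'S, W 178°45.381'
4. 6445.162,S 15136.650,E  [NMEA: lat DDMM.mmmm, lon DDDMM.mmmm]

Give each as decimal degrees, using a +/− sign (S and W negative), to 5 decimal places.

1. 88.59367, -29.76537
2. -23.26940, -142.58157
3. -20.26819, -178.75635
4. -64.75270, 151.61083

Point 1:
  Lat: 88 + 35.62/60 = 88.593667
  N ⇒ keep positive
  Longitude: 45.922′ = 0.765367°; total 29.765367
  hemisphere W, so the sign is −
Point 2:
  φ: split at 2 digits → 23° and 16.1642′; 23 + 16.1642/60 = 23.269403
  S ⇒ negate
  λ: split at 3 digits → 142° and 34.8941′; 142 + 34.8941/60 = 142.581568
  W ⇒ negate
Point 3:
  Latitude: 20 + 16.0914/60 = 20.268190
  hemisphere S, so the sign is −
  Lon: 178 + 45.381/60 = 178.756350
  W → negative
Point 4:
  Lat: degrees = first 2 digits = 64, minutes = 45.162; 64 + 45.162/60 = 64.752700
  hemisphere S, so the sign is −
  λ: split at 3 digits → 151° and 36.65′; 151 + 36.65/60 = 151.610833
  E → positive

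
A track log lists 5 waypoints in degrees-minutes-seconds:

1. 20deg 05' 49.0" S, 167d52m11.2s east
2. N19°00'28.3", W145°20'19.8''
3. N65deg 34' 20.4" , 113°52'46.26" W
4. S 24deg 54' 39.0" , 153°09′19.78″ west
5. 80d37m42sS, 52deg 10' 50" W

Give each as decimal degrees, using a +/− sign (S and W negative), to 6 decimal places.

1. -20.096944, 167.869778
2. 19.007861, -145.338833
3. 65.572333, -113.879517
4. -24.910833, -153.155494
5. -80.628333, -52.180556

Point 1:
  φ: 20° + 5/60 + 49/3600 = 20 + 0.083333 + 0.013611 = 20.0969444
  S → negative
  λ: 167 + 52/60 + 11.2/3600 = 167.8697778
  E ⇒ keep positive
Point 2:
  φ: 19° + 0/60 + 28.3/3600 = 19 + 0.000000 + 0.007861 = 19.0078611
  N ⇒ keep positive
  Lon: 20′ + 19.8″ = 20.33000′; 145 + 20.33000/60 = 145.3388333
  W → negative
Point 3:
  Latitude: 65° + 34/60 + 20.4/3600 = 65 + 0.566667 + 0.005667 = 65.5723333
  N ⇒ keep positive
  Longitude: 52′ + 46.26″ = 52.77100′; 113 + 52.77100/60 = 113.8795167
  W ⇒ negate
Point 4:
  Latitude: 24 + 54/60 + 39/3600 = 24.9108333
  hemisphere S, so the sign is −
  λ: 153 + 9/60 + 19.78/3600 = 153.1554944
  hemisphere W, so the sign is −
Point 5:
  Lat: 80° + 37/60 + 42/3600 = 80 + 0.616667 + 0.011667 = 80.6283333
  S ⇒ negate
  λ: 52° + 10/60 + 50/3600 = 52 + 0.166667 + 0.013889 = 52.1805556
  W → negative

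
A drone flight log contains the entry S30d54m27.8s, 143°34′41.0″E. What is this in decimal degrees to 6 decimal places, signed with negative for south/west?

φ: 30° + 54/60 + 27.8/3600 = 30 + 0.900000 + 0.007722 = 30.9077222
S → negative
Longitude: 143 + 34/60 + 41/3600 = 143.5780556
E → positive

-30.907722, 143.578056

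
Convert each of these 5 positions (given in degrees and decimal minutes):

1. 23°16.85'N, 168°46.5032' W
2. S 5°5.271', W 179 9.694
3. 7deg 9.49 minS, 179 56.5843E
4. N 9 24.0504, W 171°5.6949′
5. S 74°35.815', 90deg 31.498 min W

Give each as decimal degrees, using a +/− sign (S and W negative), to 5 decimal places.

Point 1:
  Latitude: 16.85′ = 0.280833°; total 23.280833
  N → positive
  λ: 168 + 46.5032/60 = 168.775053
  W → negative
Point 2:
  Latitude: 5 + 5.271/60 = 5.087850
  hemisphere S, so the sign is −
  λ: 9.694′ = 0.161567°; total 179.161567
  W ⇒ negate
Point 3:
  Latitude: 7 + 9.49/60 = 7.158167
  S ⇒ negate
  Longitude: 56.5843′ = 0.943072°; total 179.943072
  E → positive
Point 4:
  φ: 9 + 24.0504/60 = 9.400840
  N ⇒ keep positive
  λ: 5.6949′ = 0.094915°; total 171.094915
  hemisphere W, so the sign is −
Point 5:
  Latitude: 35.815′ = 0.596917°; total 74.596917
  hemisphere S, so the sign is −
  Longitude: 31.498′ = 0.524967°; total 90.524967
  W ⇒ negate

1. 23.28083, -168.77505
2. -5.08785, -179.16157
3. -7.15817, 179.94307
4. 9.40084, -171.09492
5. -74.59692, -90.52497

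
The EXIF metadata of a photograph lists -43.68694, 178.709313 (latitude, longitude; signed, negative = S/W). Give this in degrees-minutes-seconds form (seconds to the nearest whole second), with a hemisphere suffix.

43°41′13″ S, 178°42′34″ E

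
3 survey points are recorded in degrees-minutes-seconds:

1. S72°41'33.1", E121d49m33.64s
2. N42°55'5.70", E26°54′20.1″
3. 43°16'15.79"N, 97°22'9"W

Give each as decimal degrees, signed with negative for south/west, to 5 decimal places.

1. -72.69253, 121.82601
2. 42.91825, 26.90558
3. 43.27105, -97.36917

Point 1:
  Lat: 72 + 41/60 + 33.1/3600 = 72.692528
  S → negative
  Lon: 121 + 49/60 + 33.64/3600 = 121.826011
  E ⇒ keep positive
Point 2:
  Lat: 55′ + 5.7″ = 55.09500′; 42 + 55.09500/60 = 42.918250
  N → positive
  Lon: 54′ + 20.1″ = 54.33500′; 26 + 54.33500/60 = 26.905583
  E → positive
Point 3:
  Lat: 16′ + 15.79″ = 16.26317′; 43 + 16.26317/60 = 43.271053
  N ⇒ keep positive
  Longitude: 97 + 22/60 + 9/3600 = 97.369167
  hemisphere W, so the sign is −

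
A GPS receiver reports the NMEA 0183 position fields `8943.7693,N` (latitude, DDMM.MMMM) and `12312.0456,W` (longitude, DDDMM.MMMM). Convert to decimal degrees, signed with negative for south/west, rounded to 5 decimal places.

φ: degrees = first 2 digits = 89, minutes = 43.7693; 89 + 43.7693/60 = 89.729488
N ⇒ keep positive
λ: degrees = first 3 digits = 123, minutes = 12.0456; 123 + 12.0456/60 = 123.200760
W → negative

89.72949, -123.20076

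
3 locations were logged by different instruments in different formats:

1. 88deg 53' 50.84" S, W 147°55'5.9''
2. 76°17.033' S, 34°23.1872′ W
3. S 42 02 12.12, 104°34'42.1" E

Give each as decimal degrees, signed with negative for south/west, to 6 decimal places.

Point 1:
  φ: 53′ + 50.84″ = 53.84733′; 88 + 53.84733/60 = 88.8974556
  hemisphere S, so the sign is −
  Lon: 147 + 55/60 + 5.9/3600 = 147.9183056
  W ⇒ negate
Point 2:
  Lat: 76 + 17.033/60 = 76.2838833
  S ⇒ negate
  λ: 34 + 23.1872/60 = 34.3864533
  hemisphere W, so the sign is −
Point 3:
  φ: 2′ + 12.12″ = 2.20200′; 42 + 2.20200/60 = 42.0367000
  hemisphere S, so the sign is −
  λ: 104° + 34/60 + 42.1/3600 = 104 + 0.566667 + 0.011694 = 104.5783611
  E ⇒ keep positive

1. -88.897456, -147.918306
2. -76.283883, -34.386453
3. -42.036700, 104.578361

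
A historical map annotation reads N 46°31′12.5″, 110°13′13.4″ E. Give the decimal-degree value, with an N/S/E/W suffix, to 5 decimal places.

φ: 46 + 31/60 + 12.5/3600 = 46.520139
Longitude: 110 + 13/60 + 13.4/3600 = 110.220389

46.52014° N, 110.22039° E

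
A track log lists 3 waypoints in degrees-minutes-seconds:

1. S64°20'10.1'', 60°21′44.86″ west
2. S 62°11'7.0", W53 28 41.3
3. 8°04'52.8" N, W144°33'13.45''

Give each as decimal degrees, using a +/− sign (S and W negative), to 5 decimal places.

Point 1:
  Latitude: 64 + 20/60 + 10.1/3600 = 64.336139
  S → negative
  λ: 60 + 21/60 + 44.86/3600 = 60.362461
  hemisphere W, so the sign is −
Point 2:
  Latitude: 11′ + 7″ = 11.11667′; 62 + 11.11667/60 = 62.185278
  S → negative
  λ: 53 + 28/60 + 41.3/3600 = 53.478139
  W ⇒ negate
Point 3:
  Lat: 8° + 4/60 + 52.8/3600 = 8 + 0.066667 + 0.014667 = 8.081333
  N ⇒ keep positive
  λ: 33′ + 13.45″ = 33.22417′; 144 + 33.22417/60 = 144.553736
  hemisphere W, so the sign is −

1. -64.33614, -60.36246
2. -62.18528, -53.47814
3. 8.08133, -144.55374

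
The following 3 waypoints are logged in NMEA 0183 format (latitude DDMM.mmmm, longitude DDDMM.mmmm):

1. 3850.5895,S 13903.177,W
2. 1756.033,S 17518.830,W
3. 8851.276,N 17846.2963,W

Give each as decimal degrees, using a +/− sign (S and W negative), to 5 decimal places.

1. -38.84316, -139.05295
2. -17.93388, -175.31383
3. 88.85460, -178.77161

Point 1:
  Lat: degrees = first 2 digits = 38, minutes = 50.5895; 38 + 50.5895/60 = 38.843158
  S → negative
  λ: split at 3 digits → 139° and 3.177′; 139 + 3.177/60 = 139.052950
  W → negative
Point 2:
  φ: degrees = first 2 digits = 17, minutes = 56.033; 17 + 56.033/60 = 17.933883
  S → negative
  λ: split at 3 digits → 175° and 18.83′; 175 + 18.83/60 = 175.313833
  W → negative
Point 3:
  Lat: split at 2 digits → 88° and 51.276′; 88 + 51.276/60 = 88.854600
  N → positive
  Lon: degrees = first 3 digits = 178, minutes = 46.2963; 178 + 46.2963/60 = 178.771605
  W ⇒ negate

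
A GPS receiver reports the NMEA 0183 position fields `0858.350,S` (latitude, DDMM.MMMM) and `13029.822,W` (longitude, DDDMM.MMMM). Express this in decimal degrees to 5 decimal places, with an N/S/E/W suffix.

Latitude: degrees = first 2 digits = 8, minutes = 58.35; 8 + 58.35/60 = 8.972500
Lon: degrees = first 3 digits = 130, minutes = 29.822; 130 + 29.822/60 = 130.497033

8.97250° S, 130.49703° W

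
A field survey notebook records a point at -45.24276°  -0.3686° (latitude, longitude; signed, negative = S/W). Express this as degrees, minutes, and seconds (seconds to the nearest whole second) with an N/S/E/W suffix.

45°14′34″ S, 0°22′7″ W

Latitude is negative → S; |value| = 45.242760
φ: 0.242760° → 14.56560′; 0.56560 × 60 = 33.94″
Longitude is negative → W; |value| = 0.368600
Lon: 0.368600 × 60 = 22.11600′ → 22′, remainder × 60 = 6.96″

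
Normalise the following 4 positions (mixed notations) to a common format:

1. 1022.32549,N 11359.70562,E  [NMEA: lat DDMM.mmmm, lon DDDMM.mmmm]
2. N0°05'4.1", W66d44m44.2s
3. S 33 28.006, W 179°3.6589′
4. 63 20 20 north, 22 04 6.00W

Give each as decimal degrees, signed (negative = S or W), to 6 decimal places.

Point 1:
  φ: degrees = first 2 digits = 10, minutes = 22.32549; 10 + 22.32549/60 = 10.3720915
  N ⇒ keep positive
  λ: degrees = first 3 digits = 113, minutes = 59.70562; 113 + 59.70562/60 = 113.9950937
  E → positive
Point 2:
  φ: 0° + 5/60 + 4.1/3600 = 0 + 0.083333 + 0.001139 = 0.0844722
  N ⇒ keep positive
  λ: 44′ + 44.2″ = 44.73667′; 66 + 44.73667/60 = 66.7456111
  W → negative
Point 3:
  φ: 33 + 28.006/60 = 33.4667667
  S → negative
  λ: 3.6589′ = 0.060982°; total 179.0609817
  W → negative
Point 4:
  Latitude: 63° + 20/60 + 20/3600 = 63 + 0.333333 + 0.005556 = 63.3388889
  N ⇒ keep positive
  Longitude: 4′ + 6″ = 4.10000′; 22 + 4.10000/60 = 22.0683333
  W → negative

1. 10.372092, 113.995094
2. 0.084472, -66.745611
3. -33.466767, -179.060982
4. 63.338889, -22.068333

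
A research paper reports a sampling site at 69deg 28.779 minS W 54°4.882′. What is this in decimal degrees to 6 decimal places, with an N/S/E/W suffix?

φ: 69 + 28.779/60 = 69.4796500
Lon: 4.882′ = 0.081367°; total 54.0813667

69.479650° S, 54.081367° W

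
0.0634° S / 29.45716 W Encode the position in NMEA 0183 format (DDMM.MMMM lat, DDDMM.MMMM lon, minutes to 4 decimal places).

0003.8040,S / 02927.4296,W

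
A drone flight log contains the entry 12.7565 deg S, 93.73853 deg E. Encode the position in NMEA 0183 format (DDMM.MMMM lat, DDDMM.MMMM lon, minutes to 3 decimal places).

1245.390,S / 09344.312,E

Lat: minutes = (12.756500 − 12) × 60 = 45.39000
Lon: 93° + 0.738530 × 60 = 93° 44.31180′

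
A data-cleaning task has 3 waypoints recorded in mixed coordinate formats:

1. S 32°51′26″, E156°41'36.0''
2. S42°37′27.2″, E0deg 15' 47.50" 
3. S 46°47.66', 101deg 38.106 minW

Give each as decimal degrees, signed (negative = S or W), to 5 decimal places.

Point 1:
  φ: 51′ + 26″ = 51.43333′; 32 + 51.43333/60 = 32.857222
  S ⇒ negate
  λ: 156 + 41/60 + 36/3600 = 156.693333
  E ⇒ keep positive
Point 2:
  Lat: 42 + 37/60 + 27.2/3600 = 42.624222
  hemisphere S, so the sign is −
  Longitude: 0 + 15/60 + 47.5/3600 = 0.263194
  E ⇒ keep positive
Point 3:
  φ: 47.66′ = 0.794333°; total 46.794333
  hemisphere S, so the sign is −
  Lon: 38.106′ = 0.635100°; total 101.635100
  W ⇒ negate

1. -32.85722, 156.69333
2. -42.62422, 0.26319
3. -46.79433, -101.63510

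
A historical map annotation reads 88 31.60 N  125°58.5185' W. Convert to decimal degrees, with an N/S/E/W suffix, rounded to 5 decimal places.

88.52667° N, 125.97531° W

φ: 31.6′ = 0.526667°; total 88.526667
Longitude: 58.5185′ = 0.975308°; total 125.975308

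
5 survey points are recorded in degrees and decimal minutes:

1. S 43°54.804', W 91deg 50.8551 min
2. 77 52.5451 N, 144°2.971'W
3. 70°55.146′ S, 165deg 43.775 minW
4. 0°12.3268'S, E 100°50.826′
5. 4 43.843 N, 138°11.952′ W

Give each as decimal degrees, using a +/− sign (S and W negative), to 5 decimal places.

Point 1:
  Latitude: 54.804′ = 0.913400°; total 43.913400
  hemisphere S, so the sign is −
  Lon: 91 + 50.8551/60 = 91.847585
  W ⇒ negate
Point 2:
  Lat: 77 + 52.5451/60 = 77.875752
  N → positive
  Lon: 144 + 2.971/60 = 144.049517
  hemisphere W, so the sign is −
Point 3:
  Lat: 70 + 55.146/60 = 70.919100
  S → negative
  Longitude: 43.775′ = 0.729583°; total 165.729583
  W → negative
Point 4:
  Latitude: 12.3268′ = 0.205447°; total 0.205447
  S ⇒ negate
  λ: 100 + 50.826/60 = 100.847100
  E ⇒ keep positive
Point 5:
  Lat: 43.843′ = 0.730717°; total 4.730717
  N ⇒ keep positive
  Lon: 138 + 11.952/60 = 138.199200
  W → negative

1. -43.91340, -91.84759
2. 77.87575, -144.04952
3. -70.91910, -165.72958
4. -0.20545, 100.84710
5. 4.73072, -138.19920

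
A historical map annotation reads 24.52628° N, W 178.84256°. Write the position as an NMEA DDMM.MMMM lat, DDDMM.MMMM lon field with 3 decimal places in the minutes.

2431.577,N / 17850.554,W

Latitude: minutes = (24.526280 − 24) × 60 = 31.57680
Longitude: 178° + 0.842560 × 60 = 178° 50.55360′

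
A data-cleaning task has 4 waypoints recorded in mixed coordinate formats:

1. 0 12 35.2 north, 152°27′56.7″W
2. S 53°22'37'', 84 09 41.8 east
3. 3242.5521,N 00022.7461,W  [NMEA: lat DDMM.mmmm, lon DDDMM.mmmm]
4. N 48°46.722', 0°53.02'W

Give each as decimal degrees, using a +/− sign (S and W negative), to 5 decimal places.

1. 0.20978, -152.46575
2. -53.37694, 84.16161
3. 32.70920, -0.37910
4. 48.77870, -0.88367

Point 1:
  φ: 0 + 12/60 + 35.2/3600 = 0.209778
  N ⇒ keep positive
  λ: 27′ + 56.7″ = 27.94500′; 152 + 27.94500/60 = 152.465750
  W → negative
Point 2:
  φ: 53 + 22/60 + 37/3600 = 53.376944
  hemisphere S, so the sign is −
  Lon: 84 + 9/60 + 41.8/3600 = 84.161611
  E ⇒ keep positive
Point 3:
  Lat: split at 2 digits → 32° and 42.5521′; 32 + 42.5521/60 = 32.709202
  N ⇒ keep positive
  Longitude: split at 3 digits → 000° and 22.7461′; 0 + 22.7461/60 = 0.379102
  W → negative
Point 4:
  Lat: 46.722′ = 0.778700°; total 48.778700
  N → positive
  λ: 0 + 53.02/60 = 0.883667
  hemisphere W, so the sign is −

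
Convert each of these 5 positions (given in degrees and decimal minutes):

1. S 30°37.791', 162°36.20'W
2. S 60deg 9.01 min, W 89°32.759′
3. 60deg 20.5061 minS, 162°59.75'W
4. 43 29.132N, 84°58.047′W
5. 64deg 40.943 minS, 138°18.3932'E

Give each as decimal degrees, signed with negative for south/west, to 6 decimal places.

1. -30.629850, -162.603333
2. -60.150167, -89.545983
3. -60.341768, -162.995833
4. 43.485533, -84.967450
5. -64.682383, 138.306553

Point 1:
  Latitude: 30 + 37.791/60 = 30.6298500
  S → negative
  Longitude: 36.2′ = 0.603333°; total 162.6033333
  hemisphere W, so the sign is −
Point 2:
  φ: 60 + 9.01/60 = 60.1501667
  S ⇒ negate
  λ: 32.759′ = 0.545983°; total 89.5459833
  W ⇒ negate
Point 3:
  φ: 60 + 20.5061/60 = 60.3417683
  hemisphere S, so the sign is −
  Longitude: 59.75′ = 0.995833°; total 162.9958333
  hemisphere W, so the sign is −
Point 4:
  φ: 43 + 29.132/60 = 43.4855333
  N ⇒ keep positive
  λ: 84 + 58.047/60 = 84.9674500
  W ⇒ negate
Point 5:
  φ: 40.943′ = 0.682383°; total 64.6823833
  hemisphere S, so the sign is −
  Lon: 138 + 18.3932/60 = 138.3065533
  E → positive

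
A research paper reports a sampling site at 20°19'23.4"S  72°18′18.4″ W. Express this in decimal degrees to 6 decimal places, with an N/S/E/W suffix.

20.323167° S, 72.305111° W

φ: 19′ + 23.4″ = 19.39000′; 20 + 19.39000/60 = 20.3231667
λ: 72 + 18/60 + 18.4/3600 = 72.3051111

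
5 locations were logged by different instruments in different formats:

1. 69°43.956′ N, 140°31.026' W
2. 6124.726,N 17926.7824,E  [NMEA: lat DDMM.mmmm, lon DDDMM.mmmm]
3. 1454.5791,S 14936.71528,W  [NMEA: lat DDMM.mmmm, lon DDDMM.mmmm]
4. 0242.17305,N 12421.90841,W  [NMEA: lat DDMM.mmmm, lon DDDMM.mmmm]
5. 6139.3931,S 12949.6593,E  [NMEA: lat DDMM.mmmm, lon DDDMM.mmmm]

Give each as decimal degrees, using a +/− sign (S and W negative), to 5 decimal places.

Point 1:
  Lat: 69 + 43.956/60 = 69.732600
  N ⇒ keep positive
  Longitude: 31.026′ = 0.517100°; total 140.517100
  W → negative
Point 2:
  Latitude: degrees = first 2 digits = 61, minutes = 24.726; 61 + 24.726/60 = 61.412100
  N ⇒ keep positive
  Longitude: degrees = first 3 digits = 179, minutes = 26.7824; 179 + 26.7824/60 = 179.446373
  E ⇒ keep positive
Point 3:
  φ: split at 2 digits → 14° and 54.5791′; 14 + 54.5791/60 = 14.909652
  S → negative
  Lon: split at 3 digits → 149° and 36.71528′; 149 + 36.71528/60 = 149.611921
  W → negative
Point 4:
  φ: split at 2 digits → 02° and 42.17305′; 2 + 42.17305/60 = 2.702884
  N → positive
  Longitude: degrees = first 3 digits = 124, minutes = 21.90841; 124 + 21.90841/60 = 124.365140
  hemisphere W, so the sign is −
Point 5:
  Lat: split at 2 digits → 61° and 39.3931′; 61 + 39.3931/60 = 61.656552
  hemisphere S, so the sign is −
  Longitude: degrees = first 3 digits = 129, minutes = 49.6593; 129 + 49.6593/60 = 129.827655
  E → positive

1. 69.73260, -140.51710
2. 61.41210, 179.44637
3. -14.90965, -149.61192
4. 2.70288, -124.36514
5. -61.65655, 129.82766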